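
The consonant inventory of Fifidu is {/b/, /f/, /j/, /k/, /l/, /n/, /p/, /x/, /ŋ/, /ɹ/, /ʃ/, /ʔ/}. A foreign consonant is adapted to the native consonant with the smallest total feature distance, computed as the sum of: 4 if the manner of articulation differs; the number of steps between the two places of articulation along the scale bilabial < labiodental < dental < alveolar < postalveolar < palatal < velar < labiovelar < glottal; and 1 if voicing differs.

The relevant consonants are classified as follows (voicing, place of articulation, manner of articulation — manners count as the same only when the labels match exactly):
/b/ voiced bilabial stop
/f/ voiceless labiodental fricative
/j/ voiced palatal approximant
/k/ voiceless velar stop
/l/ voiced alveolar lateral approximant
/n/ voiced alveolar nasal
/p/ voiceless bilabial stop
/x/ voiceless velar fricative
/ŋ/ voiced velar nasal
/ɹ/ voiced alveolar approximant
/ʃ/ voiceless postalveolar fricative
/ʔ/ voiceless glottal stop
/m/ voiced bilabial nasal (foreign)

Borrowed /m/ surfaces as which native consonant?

n

/n/ is closest: same manner (nasal), place distance 3 (bilabial→alveolar), same voicing; total 3. Next closest is /b/ at distance 4.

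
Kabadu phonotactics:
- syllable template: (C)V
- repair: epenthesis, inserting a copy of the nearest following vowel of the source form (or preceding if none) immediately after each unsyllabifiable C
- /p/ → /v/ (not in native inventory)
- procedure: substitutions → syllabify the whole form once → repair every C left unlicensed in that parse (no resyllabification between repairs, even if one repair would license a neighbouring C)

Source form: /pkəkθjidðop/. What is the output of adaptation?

vəkəkiθijidoðovo

Substitution: /p/ → /v/, giving /vkəkθjidðov/.
Syllabifying with onset maximization leaves /v/, /k/, /θ/, /d/, /v/ stranded (no codas are permitted; onsets are limited to one consonant).
Inserting the epenthetic vowel yields /v/ → /və/, /k/ → /ki/, /θ/ → /θi/, /d/ → /do/, /v/ → /vo/.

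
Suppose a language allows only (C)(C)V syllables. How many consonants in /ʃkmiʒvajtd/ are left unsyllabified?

4

Under (C)(C)V, the unsyllabifiable consonants are /ʃ/, /j/, /t/, /d/ (no codas are permitted; onsets may contain at most 2 consonants).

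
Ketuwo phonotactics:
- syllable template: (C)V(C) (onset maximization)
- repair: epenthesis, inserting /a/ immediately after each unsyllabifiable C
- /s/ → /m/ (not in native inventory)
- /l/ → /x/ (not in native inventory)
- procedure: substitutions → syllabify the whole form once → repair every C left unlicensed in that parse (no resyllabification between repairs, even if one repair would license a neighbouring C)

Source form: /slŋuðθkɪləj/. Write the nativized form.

maxaŋuðθakɪxəj

Substitution: /s/ → /m/, /l/ → /x/, giving /mxŋuðθkɪxəj/.
Syllabifying with onset maximization leaves /m/, /x/, /θ/ stranded (at most one coda consonant is licensed; onsets are limited to one consonant).
Inserting the epenthetic vowel yields /m/ → /ma/, /x/ → /xa/, /θ/ → /θa/.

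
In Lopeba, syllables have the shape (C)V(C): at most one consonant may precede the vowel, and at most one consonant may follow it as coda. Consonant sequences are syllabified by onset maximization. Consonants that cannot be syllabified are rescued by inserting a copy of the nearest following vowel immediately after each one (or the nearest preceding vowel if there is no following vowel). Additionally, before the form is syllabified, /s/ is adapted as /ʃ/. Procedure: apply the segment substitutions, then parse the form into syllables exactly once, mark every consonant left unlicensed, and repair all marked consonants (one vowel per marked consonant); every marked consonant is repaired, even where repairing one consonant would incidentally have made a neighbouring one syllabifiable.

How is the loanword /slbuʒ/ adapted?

ʃulubuʒ

Substitution: /s/ → /ʃ/, giving /ʃlbuʒ/.
Under (C)V(C), the unsyllabifiable consonants are /ʃ/, /l/ (at most one coda consonant is licensed; onsets are limited to one consonant).
Epenthesis after each stranded consonant: /ʃ/ → /ʃu/, /l/ → /lu/.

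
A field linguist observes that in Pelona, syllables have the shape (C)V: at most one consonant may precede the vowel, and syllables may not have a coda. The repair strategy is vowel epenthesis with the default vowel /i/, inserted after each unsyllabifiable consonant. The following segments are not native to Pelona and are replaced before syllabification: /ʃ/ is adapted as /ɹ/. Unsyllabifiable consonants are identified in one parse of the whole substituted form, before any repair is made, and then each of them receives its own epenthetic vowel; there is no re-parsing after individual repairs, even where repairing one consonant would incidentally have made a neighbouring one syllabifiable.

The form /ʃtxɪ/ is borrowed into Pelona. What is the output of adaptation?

ɹitixɪ

Substitution: /ʃ/ → /ɹ/, giving /ɹtxɪ/.
The consonants /ɹ/, /t/ cannot be parsed into a legal (C)V syllable (no codas are permitted; onsets are limited to one consonant).
Inserting the epenthetic vowel yields /ɹ/ → /ɹi/, /t/ → /ti/.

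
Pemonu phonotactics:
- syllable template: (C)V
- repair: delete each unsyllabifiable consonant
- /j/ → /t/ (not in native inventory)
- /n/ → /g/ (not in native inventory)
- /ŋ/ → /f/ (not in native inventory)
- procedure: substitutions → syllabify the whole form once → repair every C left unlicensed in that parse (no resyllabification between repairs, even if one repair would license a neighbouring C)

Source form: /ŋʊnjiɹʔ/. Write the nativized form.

fʊti

Substitution: /ŋ/ → /f/, /n/ → /g/, /j/ → /t/, giving /fʊgtiɹʔ/.
Under (C)V, the unsyllabifiable consonants are /g/, /ɹ/, /ʔ/ (no codas are permitted; onsets are limited to one consonant).
Each unlicensed consonant is deleted: /g/, /ɹ/, /ʔ/.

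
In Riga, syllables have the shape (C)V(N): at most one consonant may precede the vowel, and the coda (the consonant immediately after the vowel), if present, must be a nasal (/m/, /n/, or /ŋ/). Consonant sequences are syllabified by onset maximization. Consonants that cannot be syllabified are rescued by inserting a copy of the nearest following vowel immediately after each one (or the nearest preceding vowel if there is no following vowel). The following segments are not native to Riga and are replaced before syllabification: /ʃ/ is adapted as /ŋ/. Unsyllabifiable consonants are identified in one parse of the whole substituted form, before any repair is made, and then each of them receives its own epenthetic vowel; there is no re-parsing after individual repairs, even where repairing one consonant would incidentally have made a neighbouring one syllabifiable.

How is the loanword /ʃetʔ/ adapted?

Substitution: /ʃ/ → /ŋ/, giving /ŋetʔ/.
Syllabifying with onset maximization leaves /t/, /ʔ/ stranded (only a nasal (/m/, /n/, or /ŋ/) is licensed in coda position; onsets are limited to one consonant).
Inserting the epenthetic vowel yields /t/ → /te/, /ʔ/ → /ʔe/.

ŋeteʔe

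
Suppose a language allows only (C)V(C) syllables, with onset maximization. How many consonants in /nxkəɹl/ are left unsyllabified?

Under (C)V(C), the unsyllabifiable consonants are /n/, /x/, /l/ (at most one coda consonant is licensed; onsets are limited to one consonant).

3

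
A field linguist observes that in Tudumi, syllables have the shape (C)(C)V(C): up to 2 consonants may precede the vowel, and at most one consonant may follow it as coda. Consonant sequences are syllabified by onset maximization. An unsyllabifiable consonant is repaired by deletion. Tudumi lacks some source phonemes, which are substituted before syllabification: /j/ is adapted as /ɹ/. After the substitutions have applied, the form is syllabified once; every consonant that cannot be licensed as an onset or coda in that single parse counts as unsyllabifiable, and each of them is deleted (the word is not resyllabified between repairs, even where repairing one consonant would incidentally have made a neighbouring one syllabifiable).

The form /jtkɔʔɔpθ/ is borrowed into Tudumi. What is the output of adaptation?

Substitution: /j/ → /ɹ/, giving /ɹtkɔʔɔpθ/.
Syllabifying with onset maximization leaves /ɹ/, /θ/ stranded (at most one coda consonant is licensed; onsets may contain at most 2 consonants).
Deleting the stranded consonants removes /ɹ/, /θ/.

tkɔʔɔp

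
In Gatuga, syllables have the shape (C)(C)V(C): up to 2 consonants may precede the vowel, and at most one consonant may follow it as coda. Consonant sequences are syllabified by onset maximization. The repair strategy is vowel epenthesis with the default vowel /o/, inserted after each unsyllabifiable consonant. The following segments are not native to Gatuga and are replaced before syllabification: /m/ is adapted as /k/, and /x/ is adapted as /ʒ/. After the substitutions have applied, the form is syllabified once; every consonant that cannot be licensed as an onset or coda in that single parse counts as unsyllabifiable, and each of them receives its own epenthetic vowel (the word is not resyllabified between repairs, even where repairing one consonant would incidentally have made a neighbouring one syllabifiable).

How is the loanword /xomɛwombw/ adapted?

ʒokɛwokbowo

Substitution: /x/ → /ʒ/, /m/ → /k/, giving /ʒokɛwokbw/.
Under (C)(C)V(C), the unsyllabifiable consonants are /b/, /w/ (at most one coda consonant is licensed; onsets may contain at most 2 consonants).
Epenthesis after each stranded consonant: /b/ → /bo/, /w/ → /wo/.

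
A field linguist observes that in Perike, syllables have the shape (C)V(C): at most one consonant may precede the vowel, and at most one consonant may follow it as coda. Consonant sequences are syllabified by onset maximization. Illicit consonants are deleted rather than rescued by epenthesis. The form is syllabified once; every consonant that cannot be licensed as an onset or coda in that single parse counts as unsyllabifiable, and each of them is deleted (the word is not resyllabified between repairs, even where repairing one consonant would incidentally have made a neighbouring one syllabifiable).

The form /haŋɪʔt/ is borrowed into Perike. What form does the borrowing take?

haŋɪʔ

Under (C)V(C), the unsyllabifiable consonants are /t/ (at most one coda consonant is licensed; onsets are limited to one consonant).
Deleting the stranded consonants removes /t/.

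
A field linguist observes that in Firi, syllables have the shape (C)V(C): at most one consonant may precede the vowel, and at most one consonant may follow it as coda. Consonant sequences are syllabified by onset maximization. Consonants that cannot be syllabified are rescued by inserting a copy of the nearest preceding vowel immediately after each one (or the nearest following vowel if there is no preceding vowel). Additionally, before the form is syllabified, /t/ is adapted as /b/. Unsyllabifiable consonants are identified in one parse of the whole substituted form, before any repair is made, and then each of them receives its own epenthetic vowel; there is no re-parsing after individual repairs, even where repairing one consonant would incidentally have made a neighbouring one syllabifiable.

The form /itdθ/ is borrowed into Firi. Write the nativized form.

Substitution: /t/ → /b/, giving /ibdθ/.
Syllabifying with onset maximization leaves /d/, /θ/ stranded (at most one coda consonant is licensed; onsets are limited to one consonant).
Inserting the epenthetic vowel yields /d/ → /di/, /θ/ → /θi/.

ibdiθi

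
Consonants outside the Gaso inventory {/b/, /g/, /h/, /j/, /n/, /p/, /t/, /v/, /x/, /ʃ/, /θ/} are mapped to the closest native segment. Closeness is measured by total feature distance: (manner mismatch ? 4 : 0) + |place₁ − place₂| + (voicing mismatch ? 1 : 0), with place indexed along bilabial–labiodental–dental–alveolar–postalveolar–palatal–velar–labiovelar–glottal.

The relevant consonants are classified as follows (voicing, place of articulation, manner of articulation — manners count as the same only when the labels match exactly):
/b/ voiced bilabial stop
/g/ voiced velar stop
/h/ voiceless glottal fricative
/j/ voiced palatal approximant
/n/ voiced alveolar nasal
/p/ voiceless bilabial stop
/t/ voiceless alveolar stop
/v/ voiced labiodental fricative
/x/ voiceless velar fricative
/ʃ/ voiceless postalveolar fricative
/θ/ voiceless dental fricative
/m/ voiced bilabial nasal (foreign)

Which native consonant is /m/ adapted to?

/n/ is closest: same manner (nasal), place distance 3 (bilabial→alveolar), same voicing; total 3. Next closest is /b/ at distance 4.

n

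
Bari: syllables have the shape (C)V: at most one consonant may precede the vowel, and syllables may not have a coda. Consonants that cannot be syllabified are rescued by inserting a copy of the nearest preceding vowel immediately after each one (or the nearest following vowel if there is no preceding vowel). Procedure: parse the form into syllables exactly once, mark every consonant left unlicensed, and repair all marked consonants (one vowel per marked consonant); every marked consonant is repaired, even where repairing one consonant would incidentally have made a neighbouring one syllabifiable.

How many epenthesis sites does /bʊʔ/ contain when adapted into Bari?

1

The unsyllabifiable consonants are /ʔ/; each receives one epenthetic vowel.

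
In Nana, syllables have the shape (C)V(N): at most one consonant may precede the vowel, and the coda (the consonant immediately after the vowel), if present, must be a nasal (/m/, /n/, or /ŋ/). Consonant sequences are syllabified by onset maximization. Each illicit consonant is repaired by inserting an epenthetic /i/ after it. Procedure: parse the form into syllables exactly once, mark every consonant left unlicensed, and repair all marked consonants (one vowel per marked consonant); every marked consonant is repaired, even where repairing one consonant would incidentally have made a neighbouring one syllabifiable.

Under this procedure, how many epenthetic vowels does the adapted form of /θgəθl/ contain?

3

The unsyllabifiable consonants are /θ/, /θ/, /l/; each receives one epenthetic vowel.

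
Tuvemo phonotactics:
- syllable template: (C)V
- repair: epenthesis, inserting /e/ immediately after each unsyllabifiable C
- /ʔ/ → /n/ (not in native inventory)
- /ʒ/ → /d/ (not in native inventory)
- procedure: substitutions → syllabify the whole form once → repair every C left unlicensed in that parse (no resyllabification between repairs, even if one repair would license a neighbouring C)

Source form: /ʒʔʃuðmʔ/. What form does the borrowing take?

Substitution: /ʒ/ → /d/, /ʔ/ → /n/, giving /dnʃuðmn/.
Syllabifying with onset maximization leaves /d/, /n/, /ð/, /m/, /n/ stranded (no codas are permitted; onsets are limited to one consonant).
Each unlicensed consonant becomes the onset of a new syllable: /d/ → /de/, /n/ → /ne/, /ð/ → /ðe/, /m/ → /me/, /n/ → /ne/.

deneʃuðemene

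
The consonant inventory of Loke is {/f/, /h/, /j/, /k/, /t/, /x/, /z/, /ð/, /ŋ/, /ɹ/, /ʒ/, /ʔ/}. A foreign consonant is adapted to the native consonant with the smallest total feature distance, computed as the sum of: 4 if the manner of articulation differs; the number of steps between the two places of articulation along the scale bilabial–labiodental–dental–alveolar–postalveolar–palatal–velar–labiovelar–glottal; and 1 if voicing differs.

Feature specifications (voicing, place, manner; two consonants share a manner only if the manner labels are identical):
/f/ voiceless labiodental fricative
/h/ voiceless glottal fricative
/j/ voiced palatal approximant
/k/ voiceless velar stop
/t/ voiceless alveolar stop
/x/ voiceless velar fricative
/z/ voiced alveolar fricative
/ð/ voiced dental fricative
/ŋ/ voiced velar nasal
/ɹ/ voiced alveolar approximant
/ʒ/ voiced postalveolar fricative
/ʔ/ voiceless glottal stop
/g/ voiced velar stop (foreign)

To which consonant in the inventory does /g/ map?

/k/ is closest: same manner (stop), place distance 0 (velar→velar), voicing differs (+1); total 1. Next closest is /ʔ/ at distance 3.

k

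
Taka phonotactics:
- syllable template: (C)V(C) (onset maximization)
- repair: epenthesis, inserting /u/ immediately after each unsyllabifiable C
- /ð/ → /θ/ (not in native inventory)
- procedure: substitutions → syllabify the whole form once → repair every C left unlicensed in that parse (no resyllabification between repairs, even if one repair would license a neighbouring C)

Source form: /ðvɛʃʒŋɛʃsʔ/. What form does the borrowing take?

Substitution: /ð/ → /θ/, giving /θvɛʃʒŋɛʃsʔ/.
Under (C)V(C), the unsyllabifiable consonants are /θ/, /ʒ/, /s/, /ʔ/ (at most one coda consonant is licensed; onsets are limited to one consonant).
Epenthesis after each stranded consonant: /θ/ → /θu/, /ʒ/ → /ʒu/, /s/ → /su/, /ʔ/ → /ʔu/.

θuvɛʃʒuŋɛʃsuʔu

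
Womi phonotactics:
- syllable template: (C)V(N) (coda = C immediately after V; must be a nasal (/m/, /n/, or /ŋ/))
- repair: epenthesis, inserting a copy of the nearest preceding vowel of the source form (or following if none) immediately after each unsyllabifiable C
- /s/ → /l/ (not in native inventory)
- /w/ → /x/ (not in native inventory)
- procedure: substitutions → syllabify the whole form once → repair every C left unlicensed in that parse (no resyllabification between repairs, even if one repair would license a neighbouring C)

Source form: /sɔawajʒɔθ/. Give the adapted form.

lɔaxajaʒɔθɔ

Substitution: /s/ → /l/, /w/ → /x/, giving /lɔaxajʒɔθ/.
The consonants /j/, /θ/ cannot be parsed into a legal (C)V(N) syllable (only a nasal (/m/, /n/, or /ŋ/) is licensed in coda position; onsets are limited to one consonant).
Inserting the epenthetic vowel yields /j/ → /ja/, /θ/ → /θɔ/.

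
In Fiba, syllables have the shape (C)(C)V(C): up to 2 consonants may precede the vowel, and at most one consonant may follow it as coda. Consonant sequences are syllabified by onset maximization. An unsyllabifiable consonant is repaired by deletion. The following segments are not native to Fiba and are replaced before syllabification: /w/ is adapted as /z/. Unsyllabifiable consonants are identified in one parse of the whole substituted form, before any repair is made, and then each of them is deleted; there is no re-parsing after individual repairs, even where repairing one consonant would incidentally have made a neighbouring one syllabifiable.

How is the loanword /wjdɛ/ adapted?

jdɛ

Substitution: /w/ → /z/, giving /zjdɛ/.
Under (C)(C)V(C), the unsyllabifiable consonants are /z/ (at most one coda consonant is licensed; onsets may contain at most 2 consonants).
Deletion applies to /z/.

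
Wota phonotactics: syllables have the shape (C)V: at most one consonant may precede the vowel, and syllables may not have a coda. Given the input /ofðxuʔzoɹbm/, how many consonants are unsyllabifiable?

Under (C)V, the unsyllabifiable consonants are /f/, /ð/, /ʔ/, /ɹ/, /b/, /m/ (no codas are permitted; onsets are limited to one consonant).

6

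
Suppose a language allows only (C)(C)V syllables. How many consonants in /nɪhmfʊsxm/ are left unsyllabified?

4

Syllabifying with onset maximization leaves /h/, /s/, /x/, /m/ stranded (no codas are permitted; onsets may contain at most 2 consonants).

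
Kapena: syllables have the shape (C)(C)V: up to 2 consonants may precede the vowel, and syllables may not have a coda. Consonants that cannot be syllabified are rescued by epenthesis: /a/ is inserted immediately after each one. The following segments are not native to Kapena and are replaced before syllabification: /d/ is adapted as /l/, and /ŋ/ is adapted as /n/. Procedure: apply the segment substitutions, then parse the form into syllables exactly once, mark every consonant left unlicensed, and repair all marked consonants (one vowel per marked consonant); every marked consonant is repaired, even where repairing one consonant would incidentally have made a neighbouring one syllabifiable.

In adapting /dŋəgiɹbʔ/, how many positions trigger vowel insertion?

After substitution the input is /lnəgiɹbʔ/.
The unsyllabifiable consonants are /ɹ/, /b/, /ʔ/; each receives one epenthetic vowel.

3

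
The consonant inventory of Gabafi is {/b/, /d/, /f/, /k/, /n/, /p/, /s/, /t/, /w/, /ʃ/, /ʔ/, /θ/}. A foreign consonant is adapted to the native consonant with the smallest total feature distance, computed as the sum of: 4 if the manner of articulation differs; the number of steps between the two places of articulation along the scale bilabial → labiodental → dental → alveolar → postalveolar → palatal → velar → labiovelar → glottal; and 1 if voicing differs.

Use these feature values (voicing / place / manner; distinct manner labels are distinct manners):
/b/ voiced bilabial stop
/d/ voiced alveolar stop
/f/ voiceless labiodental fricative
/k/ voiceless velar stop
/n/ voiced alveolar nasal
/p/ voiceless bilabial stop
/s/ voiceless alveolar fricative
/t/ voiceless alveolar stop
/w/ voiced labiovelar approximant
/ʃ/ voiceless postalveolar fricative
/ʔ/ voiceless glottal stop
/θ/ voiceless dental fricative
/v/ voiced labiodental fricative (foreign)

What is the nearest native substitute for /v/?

f

/f/ is closest: same manner (fricative), place distance 0 (labiodental→labiodental), voicing differs (+1); total 1. Next closest is /θ/ at distance 2.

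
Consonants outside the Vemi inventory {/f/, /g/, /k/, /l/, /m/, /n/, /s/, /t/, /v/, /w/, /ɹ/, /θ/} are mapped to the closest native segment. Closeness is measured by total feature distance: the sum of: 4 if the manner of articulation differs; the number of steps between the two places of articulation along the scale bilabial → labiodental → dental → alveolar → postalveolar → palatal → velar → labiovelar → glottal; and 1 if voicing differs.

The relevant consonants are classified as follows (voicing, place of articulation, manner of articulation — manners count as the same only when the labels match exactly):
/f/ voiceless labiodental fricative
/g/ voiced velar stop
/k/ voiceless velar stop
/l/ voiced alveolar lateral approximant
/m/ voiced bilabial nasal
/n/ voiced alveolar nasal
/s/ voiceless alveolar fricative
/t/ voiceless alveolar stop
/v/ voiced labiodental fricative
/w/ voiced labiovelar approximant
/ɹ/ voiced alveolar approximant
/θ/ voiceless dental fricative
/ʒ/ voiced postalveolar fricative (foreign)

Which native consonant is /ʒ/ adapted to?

s

/s/ is closest: same manner (fricative), place distance 1 (postalveolar→alveolar), voicing differs (+1); total 2. Next closest is /v/ at distance 3.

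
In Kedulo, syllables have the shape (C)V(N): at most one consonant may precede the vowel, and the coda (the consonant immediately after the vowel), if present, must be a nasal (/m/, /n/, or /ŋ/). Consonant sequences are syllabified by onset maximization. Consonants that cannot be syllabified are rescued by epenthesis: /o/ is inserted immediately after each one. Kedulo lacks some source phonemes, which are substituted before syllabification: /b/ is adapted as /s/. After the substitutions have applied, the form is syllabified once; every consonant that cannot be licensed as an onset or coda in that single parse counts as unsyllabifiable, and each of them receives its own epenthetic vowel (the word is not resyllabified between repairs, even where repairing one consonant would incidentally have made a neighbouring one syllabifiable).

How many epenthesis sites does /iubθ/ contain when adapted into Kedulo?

2

After substitution the input is /iusθ/.
The unsyllabifiable consonants are /s/, /θ/; each receives one epenthetic vowel.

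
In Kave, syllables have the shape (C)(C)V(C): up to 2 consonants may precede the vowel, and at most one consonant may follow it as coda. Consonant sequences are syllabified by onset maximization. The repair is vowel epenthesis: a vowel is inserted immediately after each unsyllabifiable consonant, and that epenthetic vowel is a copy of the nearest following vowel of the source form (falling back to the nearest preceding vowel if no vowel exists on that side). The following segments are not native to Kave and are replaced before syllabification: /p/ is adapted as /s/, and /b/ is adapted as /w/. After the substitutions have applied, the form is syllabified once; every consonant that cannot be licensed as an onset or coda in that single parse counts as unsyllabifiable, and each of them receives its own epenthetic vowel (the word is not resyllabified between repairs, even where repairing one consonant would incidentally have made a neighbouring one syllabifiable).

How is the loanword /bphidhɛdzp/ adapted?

Substitution: /b/ → /w/, /p/ → /s/, giving /wshidhɛdzs/.
Syllabifying with onset maximization leaves /w/, /z/, /s/ stranded (at most one coda consonant is licensed; onsets may contain at most 2 consonants).
Inserting the epenthetic vowel yields /w/ → /wi/, /z/ → /zɛ/, /s/ → /sɛ/.

wishidhɛdzɛsɛ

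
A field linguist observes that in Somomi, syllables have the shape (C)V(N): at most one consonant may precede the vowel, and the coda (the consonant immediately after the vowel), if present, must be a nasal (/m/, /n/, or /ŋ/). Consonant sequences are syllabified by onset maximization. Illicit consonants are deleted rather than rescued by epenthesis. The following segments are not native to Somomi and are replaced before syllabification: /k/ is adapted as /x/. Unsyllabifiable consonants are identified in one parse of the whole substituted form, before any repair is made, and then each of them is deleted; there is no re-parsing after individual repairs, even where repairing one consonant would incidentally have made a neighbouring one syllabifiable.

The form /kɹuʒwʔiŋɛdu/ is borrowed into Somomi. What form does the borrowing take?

ɹuʔiŋɛdu

Substitution: /k/ → /x/, giving /xɹuʒwʔiŋɛdu/.
Syllabifying with onset maximization leaves /x/, /ʒ/, /w/ stranded (only a nasal (/m/, /n/, or /ŋ/) is licensed in coda position; onsets are limited to one consonant).
Each unlicensed consonant is deleted: /x/, /ʒ/, /w/.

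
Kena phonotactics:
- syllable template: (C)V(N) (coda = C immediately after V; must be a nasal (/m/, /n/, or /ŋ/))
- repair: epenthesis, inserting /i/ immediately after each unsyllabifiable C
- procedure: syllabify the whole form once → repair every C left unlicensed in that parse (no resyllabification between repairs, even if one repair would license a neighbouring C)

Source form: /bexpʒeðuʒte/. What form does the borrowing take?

bexipiʒeðuʒite

The consonants /x/, /p/, /ʒ/ cannot be parsed into a legal (C)V(N) syllable (only a nasal (/m/, /n/, or /ŋ/) is licensed in coda position; onsets are limited to one consonant).
Epenthesis after each stranded consonant: /x/ → /xi/, /p/ → /pi/, /ʒ/ → /ʒi/.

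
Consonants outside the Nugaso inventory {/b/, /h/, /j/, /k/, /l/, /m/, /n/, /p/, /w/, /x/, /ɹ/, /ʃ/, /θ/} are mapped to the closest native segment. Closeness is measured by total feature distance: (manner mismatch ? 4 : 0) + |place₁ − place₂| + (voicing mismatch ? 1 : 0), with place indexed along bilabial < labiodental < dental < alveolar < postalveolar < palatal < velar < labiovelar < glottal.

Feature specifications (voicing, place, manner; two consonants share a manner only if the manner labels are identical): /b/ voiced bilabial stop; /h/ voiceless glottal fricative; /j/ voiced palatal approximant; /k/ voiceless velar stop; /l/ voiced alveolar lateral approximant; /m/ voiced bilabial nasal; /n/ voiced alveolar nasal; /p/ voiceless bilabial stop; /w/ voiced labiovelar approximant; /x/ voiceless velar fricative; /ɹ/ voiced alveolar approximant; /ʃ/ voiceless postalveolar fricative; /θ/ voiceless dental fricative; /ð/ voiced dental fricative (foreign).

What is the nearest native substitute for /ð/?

/θ/ is closest: same manner (fricative), place distance 0 (dental→dental), voicing differs (+1); total 1. Next closest is /ʃ/ at distance 3.

θ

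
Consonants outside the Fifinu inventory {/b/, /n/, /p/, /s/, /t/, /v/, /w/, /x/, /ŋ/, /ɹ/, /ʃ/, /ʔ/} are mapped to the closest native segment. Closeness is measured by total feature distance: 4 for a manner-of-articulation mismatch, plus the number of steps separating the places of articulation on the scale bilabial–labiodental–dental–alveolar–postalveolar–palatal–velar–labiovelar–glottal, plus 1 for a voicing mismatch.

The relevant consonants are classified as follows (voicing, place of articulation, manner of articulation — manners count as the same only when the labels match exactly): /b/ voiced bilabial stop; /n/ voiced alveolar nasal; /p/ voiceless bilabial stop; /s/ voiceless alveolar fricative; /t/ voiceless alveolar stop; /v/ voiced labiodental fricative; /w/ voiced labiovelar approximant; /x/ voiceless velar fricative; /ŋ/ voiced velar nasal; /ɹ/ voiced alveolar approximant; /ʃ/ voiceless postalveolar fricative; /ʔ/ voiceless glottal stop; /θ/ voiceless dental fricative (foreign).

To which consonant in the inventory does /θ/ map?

s

/s/ is closest: same manner (fricative), place distance 1 (dental→alveolar), same voicing; total 1. Next closest is /v/ at distance 2.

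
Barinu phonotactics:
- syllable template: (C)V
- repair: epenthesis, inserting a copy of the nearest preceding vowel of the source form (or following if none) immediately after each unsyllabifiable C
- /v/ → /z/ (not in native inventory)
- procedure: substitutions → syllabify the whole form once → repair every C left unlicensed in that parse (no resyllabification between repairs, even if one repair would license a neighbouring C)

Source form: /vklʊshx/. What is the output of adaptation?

Substitution: /v/ → /z/, giving /zklʊshx/.
Under (C)V, the unsyllabifiable consonants are /z/, /k/, /s/, /h/, /x/ (no codas are permitted; onsets are limited to one consonant).
Inserting the epenthetic vowel yields /z/ → /zʊ/, /k/ → /kʊ/, /s/ → /sʊ/, /h/ → /hʊ/, /x/ → /xʊ/.

zʊkʊlʊsʊhʊxʊ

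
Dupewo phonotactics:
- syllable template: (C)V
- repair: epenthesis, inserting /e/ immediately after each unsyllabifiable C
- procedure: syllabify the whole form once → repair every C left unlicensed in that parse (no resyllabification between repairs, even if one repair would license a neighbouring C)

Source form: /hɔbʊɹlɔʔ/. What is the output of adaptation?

Under (C)V, the unsyllabifiable consonants are /ɹ/, /ʔ/ (no codas are permitted; onsets are limited to one consonant).
Inserting the epenthetic vowel yields /ɹ/ → /ɹe/, /ʔ/ → /ʔe/.

hɔbʊɹelɔʔe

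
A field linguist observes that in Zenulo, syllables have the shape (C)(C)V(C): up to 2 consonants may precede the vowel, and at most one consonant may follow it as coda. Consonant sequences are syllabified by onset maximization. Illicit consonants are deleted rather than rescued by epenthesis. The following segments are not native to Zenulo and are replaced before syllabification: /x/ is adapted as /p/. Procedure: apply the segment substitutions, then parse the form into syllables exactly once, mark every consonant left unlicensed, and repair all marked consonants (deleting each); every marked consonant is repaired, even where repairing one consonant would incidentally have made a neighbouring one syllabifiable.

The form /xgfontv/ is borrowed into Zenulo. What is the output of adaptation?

Substitution: /x/ → /p/, giving /pgfontv/.
Syllabifying with onset maximization leaves /p/, /t/, /v/ stranded (at most one coda consonant is licensed; onsets may contain at most 2 consonants).
Each unlicensed consonant is deleted: /p/, /t/, /v/.

gfon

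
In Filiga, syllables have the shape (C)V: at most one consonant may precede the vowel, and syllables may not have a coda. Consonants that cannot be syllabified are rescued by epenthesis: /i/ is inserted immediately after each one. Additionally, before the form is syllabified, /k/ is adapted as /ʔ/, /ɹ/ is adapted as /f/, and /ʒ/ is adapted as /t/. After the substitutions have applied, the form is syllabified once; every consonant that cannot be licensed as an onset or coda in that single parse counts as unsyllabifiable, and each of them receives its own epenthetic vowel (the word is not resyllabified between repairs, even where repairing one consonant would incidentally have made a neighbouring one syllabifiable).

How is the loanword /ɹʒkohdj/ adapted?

fitiʔohidiji

Substitution: /ɹ/ → /f/, /ʒ/ → /t/, /k/ → /ʔ/, giving /ftʔohdj/.
The consonants /f/, /t/, /h/, /d/, /j/ cannot be parsed into a legal (C)V syllable (no codas are permitted; onsets are limited to one consonant).
Inserting the epenthetic vowel yields /f/ → /fi/, /t/ → /ti/, /h/ → /hi/, /d/ → /di/, /j/ → /ji/.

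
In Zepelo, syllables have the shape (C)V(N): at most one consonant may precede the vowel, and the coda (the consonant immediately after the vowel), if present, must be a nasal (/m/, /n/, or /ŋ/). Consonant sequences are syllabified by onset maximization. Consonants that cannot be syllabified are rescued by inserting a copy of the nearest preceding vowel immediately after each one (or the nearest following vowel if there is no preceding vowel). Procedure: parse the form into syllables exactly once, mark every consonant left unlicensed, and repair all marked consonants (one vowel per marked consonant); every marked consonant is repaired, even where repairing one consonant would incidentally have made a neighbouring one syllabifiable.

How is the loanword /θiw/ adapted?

Syllabifying with onset maximization leaves /w/ stranded (only a nasal (/m/, /n/, or /ŋ/) is licensed in coda position; onsets are limited to one consonant).
Each unlicensed consonant becomes the onset of a new syllable: /w/ → /wi/.

θiwi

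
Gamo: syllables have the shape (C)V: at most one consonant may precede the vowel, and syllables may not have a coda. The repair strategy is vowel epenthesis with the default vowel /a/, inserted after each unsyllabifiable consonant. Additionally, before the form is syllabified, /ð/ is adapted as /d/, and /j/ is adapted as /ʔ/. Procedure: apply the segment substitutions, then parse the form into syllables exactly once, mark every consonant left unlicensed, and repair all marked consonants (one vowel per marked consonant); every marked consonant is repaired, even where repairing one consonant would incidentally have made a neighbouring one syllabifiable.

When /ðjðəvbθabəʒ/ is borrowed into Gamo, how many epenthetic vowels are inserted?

5

After substitution the input is /dʔdəvbθabəʒ/.
The unsyllabifiable consonants are /d/, /ʔ/, /v/, /b/, /ʒ/; each receives one epenthetic vowel.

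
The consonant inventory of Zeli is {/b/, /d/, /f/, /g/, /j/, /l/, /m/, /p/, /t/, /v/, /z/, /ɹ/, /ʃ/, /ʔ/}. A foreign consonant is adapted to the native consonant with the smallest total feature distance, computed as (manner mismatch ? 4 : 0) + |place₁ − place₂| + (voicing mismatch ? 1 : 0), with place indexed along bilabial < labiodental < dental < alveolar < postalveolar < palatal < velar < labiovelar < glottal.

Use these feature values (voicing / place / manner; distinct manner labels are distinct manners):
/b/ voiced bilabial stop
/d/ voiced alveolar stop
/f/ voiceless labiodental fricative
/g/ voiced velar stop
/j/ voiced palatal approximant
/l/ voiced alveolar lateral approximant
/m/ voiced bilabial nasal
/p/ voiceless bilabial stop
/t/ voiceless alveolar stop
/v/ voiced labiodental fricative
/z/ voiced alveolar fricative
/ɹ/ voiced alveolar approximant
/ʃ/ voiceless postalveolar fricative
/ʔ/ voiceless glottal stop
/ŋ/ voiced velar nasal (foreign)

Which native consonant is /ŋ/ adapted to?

/g/ is closest: manner differs (nasal→stop, +4), place distance 0 (velar→velar), same voicing; total 4. Next closest is /j/ at distance 5.

g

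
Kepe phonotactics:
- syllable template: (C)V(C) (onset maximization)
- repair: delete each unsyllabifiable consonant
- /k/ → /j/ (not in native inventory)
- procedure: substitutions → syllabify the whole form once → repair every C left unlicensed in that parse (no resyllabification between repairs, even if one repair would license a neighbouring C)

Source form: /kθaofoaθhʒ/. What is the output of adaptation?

Substitution: /k/ → /j/, giving /jθaofoaθhʒ/.
Under (C)V(C), the unsyllabifiable consonants are /j/, /h/, /ʒ/ (at most one coda consonant is licensed; onsets are limited to one consonant).
Deletion applies to /j/, /h/, /ʒ/.

θaofoaθ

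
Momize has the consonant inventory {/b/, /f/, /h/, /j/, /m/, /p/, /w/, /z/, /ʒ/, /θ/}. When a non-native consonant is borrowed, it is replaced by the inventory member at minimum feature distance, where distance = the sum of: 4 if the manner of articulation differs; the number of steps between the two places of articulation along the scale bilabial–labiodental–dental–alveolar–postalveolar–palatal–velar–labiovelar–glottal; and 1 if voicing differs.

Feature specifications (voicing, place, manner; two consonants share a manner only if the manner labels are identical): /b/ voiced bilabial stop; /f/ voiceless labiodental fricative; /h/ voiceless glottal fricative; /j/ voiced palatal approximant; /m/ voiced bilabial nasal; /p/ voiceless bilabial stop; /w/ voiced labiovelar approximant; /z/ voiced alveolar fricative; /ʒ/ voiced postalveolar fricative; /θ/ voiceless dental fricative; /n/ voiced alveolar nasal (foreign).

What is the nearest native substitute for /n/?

/m/ is closest: same manner (nasal), place distance 3 (alveolar→bilabial), same voicing; total 3. Next closest is /z/ at distance 4.

m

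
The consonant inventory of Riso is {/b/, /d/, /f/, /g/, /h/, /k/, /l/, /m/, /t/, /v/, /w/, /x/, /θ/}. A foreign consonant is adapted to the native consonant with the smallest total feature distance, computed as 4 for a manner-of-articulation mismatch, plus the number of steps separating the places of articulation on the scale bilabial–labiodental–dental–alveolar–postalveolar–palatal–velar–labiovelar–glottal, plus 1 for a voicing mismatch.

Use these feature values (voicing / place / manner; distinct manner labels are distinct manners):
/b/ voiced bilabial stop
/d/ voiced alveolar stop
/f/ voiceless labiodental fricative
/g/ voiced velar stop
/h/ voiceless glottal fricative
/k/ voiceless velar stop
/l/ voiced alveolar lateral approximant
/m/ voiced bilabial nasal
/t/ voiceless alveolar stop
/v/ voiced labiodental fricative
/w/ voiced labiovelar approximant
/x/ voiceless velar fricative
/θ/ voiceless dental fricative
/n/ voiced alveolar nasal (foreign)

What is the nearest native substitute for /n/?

m

/m/ is closest: same manner (nasal), place distance 3 (alveolar→bilabial), same voicing; total 3. Next closest is /d/ at distance 4.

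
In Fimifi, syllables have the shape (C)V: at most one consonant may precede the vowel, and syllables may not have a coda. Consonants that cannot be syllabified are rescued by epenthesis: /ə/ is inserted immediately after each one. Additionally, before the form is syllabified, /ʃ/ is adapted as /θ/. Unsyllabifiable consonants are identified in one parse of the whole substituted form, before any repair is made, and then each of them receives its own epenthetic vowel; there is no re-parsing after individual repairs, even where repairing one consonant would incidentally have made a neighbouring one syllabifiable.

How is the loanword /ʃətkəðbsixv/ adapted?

Substitution: /ʃ/ → /θ/, giving /θətkəðbsixv/.
The consonants /t/, /ð/, /b/, /x/, /v/ cannot be parsed into a legal (C)V syllable (no codas are permitted; onsets are limited to one consonant).
Epenthesis after each stranded consonant: /t/ → /tə/, /ð/ → /ðə/, /b/ → /bə/, /x/ → /xə/, /v/ → /və/.

θətəkəðəbəsixəvə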